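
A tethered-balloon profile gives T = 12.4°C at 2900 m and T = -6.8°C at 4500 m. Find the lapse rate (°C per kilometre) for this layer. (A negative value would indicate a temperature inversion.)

12°C/km

Γ = −ΔT/Δz = (12.4 − (-6.8)) / (4500 − 2900) m
  = 19.2°C / 1.6 km = 12°C/km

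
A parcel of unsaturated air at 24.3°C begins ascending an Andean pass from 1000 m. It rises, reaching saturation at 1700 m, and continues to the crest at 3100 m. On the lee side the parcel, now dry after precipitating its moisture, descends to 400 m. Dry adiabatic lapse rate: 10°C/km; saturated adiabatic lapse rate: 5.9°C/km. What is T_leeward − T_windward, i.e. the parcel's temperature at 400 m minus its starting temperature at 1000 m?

+11.74°C

From 1000 m to 1700 m (dry): cools by 10 × 0.7 = 7°C, giving 17.3°C.
From 1700 m to 3100 m (saturated): cools by 5.9 × 1.4 = 8.26°C, giving 9.04°C.
From 3100 m to 400 m (dry descent): warms by 10 × 2.7 = 27°C, giving 36.04°C.
Net change vs windward start: 36.04 − 24.3 = +11.74°C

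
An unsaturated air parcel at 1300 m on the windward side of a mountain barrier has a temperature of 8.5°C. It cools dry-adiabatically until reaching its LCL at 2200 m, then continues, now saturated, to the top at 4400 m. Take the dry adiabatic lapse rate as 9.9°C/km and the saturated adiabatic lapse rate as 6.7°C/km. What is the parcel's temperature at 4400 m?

From 1300 m to 2200 m (dry): cools by 9.9 × 0.9 = 8.91°C, giving -0.41°C.
From 2200 m to 4400 m (saturated): cools by 6.7 × 2.2 = 14.74°C, giving -15.15°C.

-15.15°C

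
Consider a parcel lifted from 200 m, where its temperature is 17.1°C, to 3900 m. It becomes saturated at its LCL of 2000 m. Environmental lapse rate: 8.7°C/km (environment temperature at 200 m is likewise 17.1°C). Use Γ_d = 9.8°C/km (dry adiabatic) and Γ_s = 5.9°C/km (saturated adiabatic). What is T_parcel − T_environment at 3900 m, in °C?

+3.34°C (parcel warmer than environment)

Parcel:
  200–2000 m, dry: Δz = 1.8 km ⇒ ΔT = -17.64°C; T = -0.54°C
  2000–3900 m, saturated: Δz = 1.9 km ⇒ ΔT = -11.21°C; T = -11.75°C
Environment:
  200–3900 m, environment: Δz = 3.7 km ⇒ ΔT = -32.19°C; T = -15.09°C
T_parcel − T_env = -11.75 − (-15.09) = +3.34°C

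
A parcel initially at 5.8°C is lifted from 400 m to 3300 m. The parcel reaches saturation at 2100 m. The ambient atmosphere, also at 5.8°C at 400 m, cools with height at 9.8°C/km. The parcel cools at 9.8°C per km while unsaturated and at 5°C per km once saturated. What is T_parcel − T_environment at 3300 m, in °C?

Parcel:
  400–2100 m, dry: Δz = 1.7 km ⇒ ΔT = -16.66°C; T = -10.86°C
  2100–3300 m, saturated: Δz = 1.2 km ⇒ ΔT = -6°C; T = -16.86°C
Environment:
  400–3300 m, environment: Δz = 2.9 km ⇒ ΔT = -28.42°C; T = -22.62°C
T_parcel − T_env = -16.86 − (-22.62) = +5.76°C

+5.76°C (parcel warmer than environment)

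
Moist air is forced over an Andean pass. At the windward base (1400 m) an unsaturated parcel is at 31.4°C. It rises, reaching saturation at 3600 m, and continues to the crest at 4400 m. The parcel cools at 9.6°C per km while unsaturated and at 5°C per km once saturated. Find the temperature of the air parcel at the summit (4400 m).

From 1400 m to 3600 m (dry): cools by 9.6 × 2.2 = 21.12°C, giving 10.28°C.
From 3600 m to 4400 m (saturated): cools by 5 × 0.8 = 4°C, giving 6.28°C.

6.28°C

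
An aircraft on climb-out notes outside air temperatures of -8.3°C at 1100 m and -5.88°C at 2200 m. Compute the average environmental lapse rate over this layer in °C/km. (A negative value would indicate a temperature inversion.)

-2.2°C/km

Γ = −ΔT/Δz = (-8.3 − (-5.88)) / (2200 − 1100) m
  = -2.42°C / 1.1 km = -2.2°C/km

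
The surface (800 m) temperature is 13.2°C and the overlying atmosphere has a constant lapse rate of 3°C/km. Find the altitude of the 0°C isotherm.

5200 m

Height above start = (13.2 − 0) / 3 = 4.4 km
Altitude = 800 m + 4400 m = 5200 m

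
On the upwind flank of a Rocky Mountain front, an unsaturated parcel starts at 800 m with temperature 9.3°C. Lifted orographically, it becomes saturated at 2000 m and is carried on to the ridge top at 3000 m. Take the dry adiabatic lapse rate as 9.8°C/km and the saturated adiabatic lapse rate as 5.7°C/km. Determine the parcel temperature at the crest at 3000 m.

-8.16°C

From 800 m to 2000 m (dry): cools by 9.8 × 1.2 = 11.76°C, giving -2.46°C.
From 2000 m to 3000 m (saturated): cools by 5.7 × 1 = 5.7°C, giving -8.16°C.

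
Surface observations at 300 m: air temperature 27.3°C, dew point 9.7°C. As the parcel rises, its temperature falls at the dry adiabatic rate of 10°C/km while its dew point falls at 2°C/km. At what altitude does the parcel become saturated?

T and T_d converge at 10 − 2 = 8°C per km
Height above start = (27.3 − 9.7) / 8 = 2.2 km
LCL altitude = 300 m + 2200 m = 2500 m

2500 m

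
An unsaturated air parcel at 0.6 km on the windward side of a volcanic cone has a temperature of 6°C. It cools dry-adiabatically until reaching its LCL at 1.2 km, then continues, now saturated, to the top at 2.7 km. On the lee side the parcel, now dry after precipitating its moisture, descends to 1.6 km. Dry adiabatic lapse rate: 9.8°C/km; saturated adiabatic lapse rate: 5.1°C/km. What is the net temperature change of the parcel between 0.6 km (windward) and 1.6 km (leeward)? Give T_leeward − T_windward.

600–1200 m, dry: Δz = 0.6 km ⇒ ΔT = -5.88°C; T = 0.12°C
1200–2700 m, saturated: Δz = 1.5 km ⇒ ΔT = -7.65°C; T = -7.53°C
2700–1600 m, dry descent: Δz = 1.1 km ⇒ ΔT = +10.78°C; T = 3.25°C
Net change vs windward start: 3.25 − 6 = -2.75°C

-2.75°C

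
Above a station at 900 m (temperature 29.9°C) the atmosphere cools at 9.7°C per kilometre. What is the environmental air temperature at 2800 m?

11.47°C

900–2800 m, environmental: Δz = 1.9 km ⇒ ΔT = -18.43°C; T = 11.47°C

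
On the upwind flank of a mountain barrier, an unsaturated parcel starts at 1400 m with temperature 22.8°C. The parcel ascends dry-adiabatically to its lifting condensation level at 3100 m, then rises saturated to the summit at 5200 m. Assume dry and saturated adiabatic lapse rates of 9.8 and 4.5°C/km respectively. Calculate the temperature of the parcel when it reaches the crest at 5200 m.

Dry to 3100 m: -9.8 × 1.7 km = -16.66°C, so T = 6.14°C.
Saturated to 5200 m: -4.5 × 2.1 km = -9.45°C, so T = -3.31°C.

-3.31°C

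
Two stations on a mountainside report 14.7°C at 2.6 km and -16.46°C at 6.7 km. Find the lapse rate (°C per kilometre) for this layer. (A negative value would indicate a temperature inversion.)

Γ = −ΔT/Δz = (14.7 − (-16.46)) / (6700 − 2600) m
  = 31.16°C / 4.1 km = 7.6°C/km

7.6°C/km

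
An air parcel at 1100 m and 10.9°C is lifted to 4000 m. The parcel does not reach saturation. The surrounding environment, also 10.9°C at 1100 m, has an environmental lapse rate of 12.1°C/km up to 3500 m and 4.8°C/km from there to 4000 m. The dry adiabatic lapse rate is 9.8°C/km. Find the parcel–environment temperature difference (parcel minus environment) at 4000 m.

Parcel:
  Dry to 4000 m: -9.8 × 2.9 km = -28.42°C, so T = -17.52°C.
Environment:
  Environment, lower layer to 3500 m: -12.1 × 2.4 km = -29.04°C, so T = -18.14°C.
  Environment, upper layer to 4000 m: -4.8 × 0.5 km = -2.4°C, so T = -20.54°C.
T_parcel − T_env = -17.52 − (-20.54) = +3.02°C

+3.02°C (parcel warmer than environment)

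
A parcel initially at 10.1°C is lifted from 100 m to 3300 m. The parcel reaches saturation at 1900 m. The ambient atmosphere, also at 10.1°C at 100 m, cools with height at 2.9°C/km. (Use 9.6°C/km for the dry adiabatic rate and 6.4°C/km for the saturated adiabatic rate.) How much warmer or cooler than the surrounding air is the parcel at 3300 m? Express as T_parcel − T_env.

Parcel:
  100 → 1900 m (dry, 9.6°C/km): ΔT = -9.6 × 1.8 = -17.28°C → T = -7.18°C
  1900 → 3300 m (saturated, 6.4°C/km): ΔT = -6.4 × 1.4 = -8.96°C → T = -16.14°C
Environment:
  100 → 3300 m (environment, 2.9°C/km): ΔT = -2.9 × 3.2 = -9.28°C → T = 0.82°C
T_parcel − T_env = -16.14 − 0.82 = -16.96°C

-16.96°C (parcel cooler than environment)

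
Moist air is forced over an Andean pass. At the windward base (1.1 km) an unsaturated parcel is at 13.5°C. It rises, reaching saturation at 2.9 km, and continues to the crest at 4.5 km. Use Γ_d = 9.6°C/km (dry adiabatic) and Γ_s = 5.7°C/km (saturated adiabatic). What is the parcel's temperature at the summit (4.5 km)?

1100 → 2900 m (dry, 9.6°C/km): ΔT = -9.6 × 1.8 = -17.28°C → T = -3.78°C
2900 → 4500 m (saturated, 5.7°C/km): ΔT = -5.7 × 1.6 = -9.12°C → T = -12.9°C

-12.9°C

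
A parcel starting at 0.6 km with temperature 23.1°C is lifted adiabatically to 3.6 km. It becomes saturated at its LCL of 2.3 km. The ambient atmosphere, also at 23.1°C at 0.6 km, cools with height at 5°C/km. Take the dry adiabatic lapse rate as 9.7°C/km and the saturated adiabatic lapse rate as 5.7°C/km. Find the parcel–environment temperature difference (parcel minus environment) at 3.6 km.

-8.9°C (parcel cooler than environment)

Parcel:
  600 → 2300 m (dry, 9.7°C/km): ΔT = -9.7 × 1.7 = -16.49°C → T = 6.61°C
  2300 → 3600 m (saturated, 5.7°C/km): ΔT = -5.7 × 1.3 = -7.41°C → T = -0.8°C
Environment:
  600 → 3600 m (environment, 5°C/km): ΔT = -5 × 3 = -15°C → T = 8.1°C
T_parcel − T_env = -0.8 − 8.1 = -8.9°C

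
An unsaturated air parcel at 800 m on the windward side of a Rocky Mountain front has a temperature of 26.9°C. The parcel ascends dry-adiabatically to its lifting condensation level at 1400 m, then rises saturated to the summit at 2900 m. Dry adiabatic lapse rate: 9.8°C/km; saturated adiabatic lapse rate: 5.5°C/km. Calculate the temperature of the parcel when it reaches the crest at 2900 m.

12.77°C

800–1400 m, dry: Δz = 0.6 km ⇒ ΔT = -5.88°C; T = 21.02°C
1400–2900 m, saturated: Δz = 1.5 km ⇒ ΔT = -8.25°C; T = 12.77°C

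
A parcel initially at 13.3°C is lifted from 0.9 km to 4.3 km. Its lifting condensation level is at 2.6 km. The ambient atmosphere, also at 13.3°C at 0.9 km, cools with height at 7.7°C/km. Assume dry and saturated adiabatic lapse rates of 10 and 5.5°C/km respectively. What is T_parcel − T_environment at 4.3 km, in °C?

Parcel:
  From 900 m to 2600 m (dry): cools by 10 × 1.7 = 17°C, giving -3.7°C.
  From 2600 m to 4300 m (saturated): cools by 5.5 × 1.7 = 9.35°C, giving -13.05°C.
Environment:
  From 900 m to 4300 m (environment): cools by 7.7 × 3.4 = 26.18°C, giving -12.88°C.
T_parcel − T_env = -13.05 − (-12.88) = -0.17°C

-0.17°C (parcel cooler than environment)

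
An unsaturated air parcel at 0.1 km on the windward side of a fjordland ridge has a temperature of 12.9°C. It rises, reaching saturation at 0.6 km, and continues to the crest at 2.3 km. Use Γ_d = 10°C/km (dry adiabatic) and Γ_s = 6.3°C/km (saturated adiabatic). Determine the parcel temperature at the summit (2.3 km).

-2.81°C

100–600 m, dry: Δz = 0.5 km ⇒ ΔT = -5°C; T = 7.9°C
600–2300 m, saturated: Δz = 1.7 km ⇒ ΔT = -10.71°C; T = -2.81°C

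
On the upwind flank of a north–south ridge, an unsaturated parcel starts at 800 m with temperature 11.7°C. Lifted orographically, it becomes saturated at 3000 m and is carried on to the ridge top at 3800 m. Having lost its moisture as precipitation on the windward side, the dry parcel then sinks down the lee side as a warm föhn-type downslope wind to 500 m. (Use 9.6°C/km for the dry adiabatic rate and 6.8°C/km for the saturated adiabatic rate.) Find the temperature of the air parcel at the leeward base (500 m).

16.82°C

800 → 3000 m (dry, 9.6°C/km): ΔT = -9.6 × 2.2 = -21.12°C → T = -9.42°C
3000 → 3800 m (saturated, 6.8°C/km): ΔT = -6.8 × 0.8 = -5.44°C → T = -14.86°C
3800 → 500 m (dry descent, 9.6°C/km): ΔT = +9.6 × 3.3 = +31.68°C → T = 16.82°C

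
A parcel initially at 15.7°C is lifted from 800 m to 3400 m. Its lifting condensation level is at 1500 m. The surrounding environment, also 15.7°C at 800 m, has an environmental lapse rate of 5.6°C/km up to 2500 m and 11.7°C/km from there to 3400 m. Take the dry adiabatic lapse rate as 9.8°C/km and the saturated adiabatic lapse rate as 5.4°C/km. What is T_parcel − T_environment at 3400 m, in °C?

+2.93°C (parcel warmer than environment)

Parcel:
  Dry to 1500 m: -9.8 × 0.7 km = -6.86°C, so T = 8.84°C.
  Saturated to 3400 m: -5.4 × 1.9 km = -10.26°C, so T = -1.42°C.
Environment:
  Environment, lower layer to 2500 m: -5.6 × 1.7 km = -9.52°C, so T = 6.18°C.
  Environment, upper layer to 3400 m: -11.7 × 0.9 km = -10.53°C, so T = -4.35°C.
T_parcel − T_env = -1.42 − (-4.35) = +2.93°C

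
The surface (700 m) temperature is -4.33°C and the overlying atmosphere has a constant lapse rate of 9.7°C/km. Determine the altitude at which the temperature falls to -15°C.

1800 m

Height above start = (-4.33 − (-15)) / 9.7 = 1.1 km
Altitude = 700 m + 1100 m = 1800 m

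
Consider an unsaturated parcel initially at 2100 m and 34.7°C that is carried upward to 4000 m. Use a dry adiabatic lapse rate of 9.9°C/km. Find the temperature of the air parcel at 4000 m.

15.89°C

2100–4000 m, dry adiabatic: Δz = 1.9 km ⇒ ΔT = -18.81°C; T = 15.89°C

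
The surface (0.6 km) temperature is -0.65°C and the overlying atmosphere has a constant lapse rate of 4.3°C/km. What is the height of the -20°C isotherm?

Height above start = (-0.65 − (-20)) / 4.3 = 4.5 km
Altitude = 600 m + 4500 m = 5100 m

5.1 km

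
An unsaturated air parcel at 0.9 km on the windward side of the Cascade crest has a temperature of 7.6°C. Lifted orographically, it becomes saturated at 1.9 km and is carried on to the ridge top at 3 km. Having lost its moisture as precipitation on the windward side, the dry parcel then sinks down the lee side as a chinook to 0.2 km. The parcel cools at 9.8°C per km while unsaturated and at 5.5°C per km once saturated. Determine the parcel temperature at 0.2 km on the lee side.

19.19°C

From 900 m to 1900 m (dry): cools by 9.8 × 1 = 9.8°C, giving -2.2°C.
From 1900 m to 3000 m (saturated): cools by 5.5 × 1.1 = 6.05°C, giving -8.25°C.
From 3000 m to 200 m (dry descent): warms by 9.8 × 2.8 = 27.44°C, giving 19.19°C.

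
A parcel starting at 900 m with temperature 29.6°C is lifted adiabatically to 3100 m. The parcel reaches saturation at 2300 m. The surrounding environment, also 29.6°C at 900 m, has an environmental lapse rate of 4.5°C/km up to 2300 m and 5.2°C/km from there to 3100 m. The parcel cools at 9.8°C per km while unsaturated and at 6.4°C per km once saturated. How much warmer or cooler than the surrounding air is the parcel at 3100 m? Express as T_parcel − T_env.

Parcel:
  900 → 2300 m (dry, 9.8°C/km): ΔT = -9.8 × 1.4 = -13.72°C → T = 15.88°C
  2300 → 3100 m (saturated, 6.4°C/km): ΔT = -6.4 × 0.8 = -5.12°C → T = 10.76°C
Environment:
  900 → 2300 m (environment, lower layer, 4.5°C/km): ΔT = -4.5 × 1.4 = -6.3°C → T = 23.3°C
  2300 → 3100 m (environment, upper layer, 5.2°C/km): ΔT = -5.2 × 0.8 = -4.16°C → T = 19.14°C
T_parcel − T_env = 10.76 − 19.14 = -8.38°C

-8.38°C (parcel cooler than environment)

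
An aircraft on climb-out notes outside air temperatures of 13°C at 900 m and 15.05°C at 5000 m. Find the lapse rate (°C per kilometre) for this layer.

-0.5°C/km

Γ = −ΔT/Δz = (13 − 15.05) / (5000 − 900) m
  = -2.05°C / 4.1 km = -0.5°C/km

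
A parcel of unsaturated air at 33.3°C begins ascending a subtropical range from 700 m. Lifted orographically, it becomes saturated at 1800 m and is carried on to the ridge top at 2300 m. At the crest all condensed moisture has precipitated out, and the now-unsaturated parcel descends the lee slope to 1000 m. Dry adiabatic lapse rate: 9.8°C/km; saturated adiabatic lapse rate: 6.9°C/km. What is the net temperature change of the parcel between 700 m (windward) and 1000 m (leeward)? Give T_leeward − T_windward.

From 700 m to 1800 m (dry): cools by 9.8 × 1.1 = 10.78°C, giving 22.52°C.
From 1800 m to 2300 m (saturated): cools by 6.9 × 0.5 = 3.45°C, giving 19.07°C.
From 2300 m to 1000 m (dry descent): warms by 9.8 × 1.3 = 12.74°C, giving 31.81°C.
Net change vs windward start: 31.81 − 33.3 = -1.49°C

-1.49°C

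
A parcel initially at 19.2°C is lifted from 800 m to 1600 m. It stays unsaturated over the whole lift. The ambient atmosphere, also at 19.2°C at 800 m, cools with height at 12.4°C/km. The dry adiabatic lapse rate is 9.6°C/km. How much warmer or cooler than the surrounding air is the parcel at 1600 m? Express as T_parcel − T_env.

+2.24°C (parcel warmer than environment)

Parcel:
  From 800 m to 1600 m (dry): cools by 9.6 × 0.8 = 7.68°C, giving 11.52°C.
Environment:
  From 800 m to 1600 m (environment): cools by 12.4 × 0.8 = 9.92°C, giving 9.28°C.
T_parcel − T_env = 11.52 − 9.28 = +2.24°C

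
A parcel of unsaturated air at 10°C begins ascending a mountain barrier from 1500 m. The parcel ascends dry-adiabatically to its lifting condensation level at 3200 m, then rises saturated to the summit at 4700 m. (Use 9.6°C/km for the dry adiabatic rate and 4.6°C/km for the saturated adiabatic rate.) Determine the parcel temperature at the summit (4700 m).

1500 → 3200 m (dry, 9.6°C/km): ΔT = -9.6 × 1.7 = -16.32°C → T = -6.32°C
3200 → 4700 m (saturated, 4.6°C/km): ΔT = -4.6 × 1.5 = -6.9°C → T = -13.22°C

-13.22°C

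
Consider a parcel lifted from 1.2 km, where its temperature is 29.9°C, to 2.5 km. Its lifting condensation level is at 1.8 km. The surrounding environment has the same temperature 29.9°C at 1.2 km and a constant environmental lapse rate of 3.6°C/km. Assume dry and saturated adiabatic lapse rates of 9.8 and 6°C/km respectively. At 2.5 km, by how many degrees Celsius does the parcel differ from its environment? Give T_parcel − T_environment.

-5.4°C (parcel cooler than environment)

Parcel:
  1200 → 1800 m (dry, 9.8°C/km): ΔT = -9.8 × 0.6 = -5.88°C → T = 24.02°C
  1800 → 2500 m (saturated, 6°C/km): ΔT = -6 × 0.7 = -4.2°C → T = 19.82°C
Environment:
  1200 → 2500 m (environment, 3.6°C/km): ΔT = -3.6 × 1.3 = -4.68°C → T = 25.22°C
T_parcel − T_env = 19.82 − 25.22 = -5.4°C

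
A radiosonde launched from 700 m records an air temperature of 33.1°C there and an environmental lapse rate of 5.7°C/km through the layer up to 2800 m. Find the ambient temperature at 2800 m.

Environmental to 2800 m: -5.7 × 2.1 km = -11.97°C, so T = 21.13°C.

21.13°C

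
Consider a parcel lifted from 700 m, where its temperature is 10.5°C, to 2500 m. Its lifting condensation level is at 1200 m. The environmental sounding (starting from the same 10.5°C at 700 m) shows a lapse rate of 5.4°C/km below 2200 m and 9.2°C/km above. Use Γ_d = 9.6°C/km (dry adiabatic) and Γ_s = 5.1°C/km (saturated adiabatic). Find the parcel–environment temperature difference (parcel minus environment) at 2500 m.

Parcel:
  700–1200 m, dry: Δz = 0.5 km ⇒ ΔT = -4.8°C; T = 5.7°C
  1200–2500 m, saturated: Δz = 1.3 km ⇒ ΔT = -6.63°C; T = -0.93°C
Environment:
  700–2200 m, environment, lower layer: Δz = 1.5 km ⇒ ΔT = -8.1°C; T = 2.4°C
  2200–2500 m, environment, upper layer: Δz = 0.3 km ⇒ ΔT = -2.76°C; T = -0.36°C
T_parcel − T_env = -0.93 − (-0.36) = -0.57°C

-0.57°C (parcel cooler than environment)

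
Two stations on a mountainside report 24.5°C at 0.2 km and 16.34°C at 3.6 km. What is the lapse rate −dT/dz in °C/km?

2.4°C/km

Γ = −ΔT/Δz = (24.5 − 16.34) / (3600 − 200) m
  = 8.16°C / 3.4 km = 2.4°C/km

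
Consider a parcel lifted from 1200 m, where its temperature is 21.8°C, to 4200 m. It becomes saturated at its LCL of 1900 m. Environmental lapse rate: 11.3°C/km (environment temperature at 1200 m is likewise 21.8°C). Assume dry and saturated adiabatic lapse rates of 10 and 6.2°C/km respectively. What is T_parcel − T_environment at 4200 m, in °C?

Parcel:
  Dry to 1900 m: -10 × 0.7 km = -7°C, so T = 14.8°C.
  Saturated to 4200 m: -6.2 × 2.3 km = -14.26°C, so T = 0.54°C.
Environment:
  Environment to 4200 m: -11.3 × 3 km = -33.9°C, so T = -12.1°C.
T_parcel − T_env = 0.54 − (-12.1) = +12.64°C

+12.64°C (parcel warmer than environment)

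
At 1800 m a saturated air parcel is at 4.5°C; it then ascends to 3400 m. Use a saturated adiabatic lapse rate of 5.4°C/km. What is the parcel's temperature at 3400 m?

-4.14°C

Saturated adiabatic to 3400 m: -5.4 × 1.6 km = -8.64°C, so T = -4.14°C.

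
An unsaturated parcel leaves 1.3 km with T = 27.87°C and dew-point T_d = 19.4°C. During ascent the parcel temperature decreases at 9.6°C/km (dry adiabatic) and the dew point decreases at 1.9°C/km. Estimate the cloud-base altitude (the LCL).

T and T_d converge at 9.6 − 1.9 = 7.7°C per km
Height above start = (27.87 − 19.4) / 7.7 = 1.1 km
LCL altitude = 1300 m + 1100 m = 2400 m

2.4 km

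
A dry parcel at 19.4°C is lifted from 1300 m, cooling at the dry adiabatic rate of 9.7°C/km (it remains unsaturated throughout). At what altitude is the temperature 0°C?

3300 m

Height above start = (19.4 − 0) / 9.7 = 2 km
Altitude = 1300 m + 2000 m = 3300 m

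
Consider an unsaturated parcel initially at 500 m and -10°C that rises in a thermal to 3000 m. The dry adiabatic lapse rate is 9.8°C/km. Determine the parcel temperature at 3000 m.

From 500 m to 3000 m (dry adiabatic): cools by 9.8 × 2.5 = 24.5°C, giving -34.5°C.

-34.5°C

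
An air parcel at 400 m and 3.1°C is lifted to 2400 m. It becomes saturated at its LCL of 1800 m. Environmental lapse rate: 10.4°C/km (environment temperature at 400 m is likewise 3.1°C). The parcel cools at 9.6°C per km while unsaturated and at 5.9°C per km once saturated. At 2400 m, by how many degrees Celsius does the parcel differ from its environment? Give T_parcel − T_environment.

Parcel:
  From 400 m to 1800 m (dry): cools by 9.6 × 1.4 = 13.44°C, giving -10.34°C.
  From 1800 m to 2400 m (saturated): cools by 5.9 × 0.6 = 3.54°C, giving -13.88°C.
Environment:
  From 400 m to 2400 m (environment): cools by 10.4 × 2 = 20.8°C, giving -17.7°C.
T_parcel − T_env = -13.88 − (-17.7) = +3.82°C

+3.82°C (parcel warmer than environment)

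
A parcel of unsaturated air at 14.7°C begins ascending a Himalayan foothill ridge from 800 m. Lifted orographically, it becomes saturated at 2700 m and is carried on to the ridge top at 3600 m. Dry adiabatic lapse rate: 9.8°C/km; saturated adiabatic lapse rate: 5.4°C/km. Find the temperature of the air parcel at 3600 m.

Dry to 2700 m: -9.8 × 1.9 km = -18.62°C, so T = -3.92°C.
Saturated to 3600 m: -5.4 × 0.9 km = -4.86°C, so T = -8.78°C.

-8.78°C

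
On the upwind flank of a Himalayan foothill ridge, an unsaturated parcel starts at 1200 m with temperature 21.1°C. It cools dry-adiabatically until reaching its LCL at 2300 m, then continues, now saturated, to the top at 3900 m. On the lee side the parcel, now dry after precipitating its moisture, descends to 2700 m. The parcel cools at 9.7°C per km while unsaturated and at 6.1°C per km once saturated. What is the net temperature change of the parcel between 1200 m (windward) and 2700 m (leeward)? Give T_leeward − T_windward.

-8.79°C

From 1200 m to 2300 m (dry): cools by 9.7 × 1.1 = 10.67°C, giving 10.43°C.
From 2300 m to 3900 m (saturated): cools by 6.1 × 1.6 = 9.76°C, giving 0.67°C.
From 3900 m to 2700 m (dry descent): warms by 9.7 × 1.2 = 11.64°C, giving 12.31°C.
Net change vs windward start: 12.31 − 21.1 = -8.79°C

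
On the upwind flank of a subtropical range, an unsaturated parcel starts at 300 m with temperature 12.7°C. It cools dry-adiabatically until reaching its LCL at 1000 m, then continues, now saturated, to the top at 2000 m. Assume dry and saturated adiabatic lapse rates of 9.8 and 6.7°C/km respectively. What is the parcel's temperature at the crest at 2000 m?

300–1000 m, dry: Δz = 0.7 km ⇒ ΔT = -6.86°C; T = 5.84°C
1000–2000 m, saturated: Δz = 1 km ⇒ ΔT = -6.7°C; T = -0.86°C

-0.86°C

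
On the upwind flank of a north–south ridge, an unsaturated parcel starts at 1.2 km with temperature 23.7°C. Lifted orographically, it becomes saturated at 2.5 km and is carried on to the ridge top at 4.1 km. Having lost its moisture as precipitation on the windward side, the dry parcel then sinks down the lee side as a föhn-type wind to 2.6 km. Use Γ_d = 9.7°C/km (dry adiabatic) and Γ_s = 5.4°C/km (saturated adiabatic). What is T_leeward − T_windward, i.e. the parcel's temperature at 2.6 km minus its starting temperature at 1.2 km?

1200 → 2500 m (dry, 9.7°C/km): ΔT = -9.7 × 1.3 = -12.61°C → T = 11.09°C
2500 → 4100 m (saturated, 5.4°C/km): ΔT = -5.4 × 1.6 = -8.64°C → T = 2.45°C
4100 → 2600 m (dry descent, 9.7°C/km): ΔT = +9.7 × 1.5 = +14.55°C → T = 17°C
Net change vs windward start: 17 − 23.7 = -6.7°C

-6.7°C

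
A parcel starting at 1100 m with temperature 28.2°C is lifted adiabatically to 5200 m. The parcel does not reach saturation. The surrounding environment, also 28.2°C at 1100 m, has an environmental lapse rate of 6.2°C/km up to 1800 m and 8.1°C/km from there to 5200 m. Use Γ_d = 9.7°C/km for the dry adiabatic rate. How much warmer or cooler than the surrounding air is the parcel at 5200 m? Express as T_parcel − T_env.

Parcel:
  Dry to 5200 m: -9.7 × 4.1 km = -39.77°C, so T = -11.57°C.
Environment:
  Environment, lower layer to 1800 m: -6.2 × 0.7 km = -4.34°C, so T = 23.86°C.
  Environment, upper layer to 5200 m: -8.1 × 3.4 km = -27.54°C, so T = -3.68°C.
T_parcel − T_env = -11.57 − (-3.68) = -7.89°C

-7.89°C (parcel cooler than environment)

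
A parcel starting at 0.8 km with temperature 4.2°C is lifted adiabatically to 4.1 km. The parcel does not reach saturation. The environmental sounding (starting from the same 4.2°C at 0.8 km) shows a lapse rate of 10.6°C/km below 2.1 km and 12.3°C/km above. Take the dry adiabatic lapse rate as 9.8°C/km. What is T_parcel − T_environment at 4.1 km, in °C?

Parcel:
  800 → 4100 m (dry, 9.8°C/km): ΔT = -9.8 × 3.3 = -32.34°C → T = -28.14°C
Environment:
  800 → 2100 m (environment, lower layer, 10.6°C/km): ΔT = -10.6 × 1.3 = -13.78°C → T = -9.58°C
  2100 → 4100 m (environment, upper layer, 12.3°C/km): ΔT = -12.3 × 2 = -24.6°C → T = -34.18°C
T_parcel − T_env = -28.14 − (-34.18) = +6.04°C

+6.04°C (parcel warmer than environment)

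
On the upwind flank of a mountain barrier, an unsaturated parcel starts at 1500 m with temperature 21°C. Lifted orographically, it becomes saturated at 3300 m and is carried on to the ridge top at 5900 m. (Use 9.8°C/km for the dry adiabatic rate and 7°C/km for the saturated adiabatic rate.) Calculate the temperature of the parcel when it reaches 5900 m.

1500–3300 m, dry: Δz = 1.8 km ⇒ ΔT = -17.64°C; T = 3.36°C
3300–5900 m, saturated: Δz = 2.6 km ⇒ ΔT = -18.2°C; T = -14.84°C

-14.84°C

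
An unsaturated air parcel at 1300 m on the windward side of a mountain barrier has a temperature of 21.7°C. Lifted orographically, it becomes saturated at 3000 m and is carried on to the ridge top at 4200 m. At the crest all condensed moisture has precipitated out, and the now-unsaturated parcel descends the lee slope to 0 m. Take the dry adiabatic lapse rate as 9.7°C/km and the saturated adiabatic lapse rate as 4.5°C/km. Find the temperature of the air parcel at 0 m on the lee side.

40.55°C

1300 → 3000 m (dry, 9.7°C/km): ΔT = -9.7 × 1.7 = -16.49°C → T = 5.21°C
3000 → 4200 m (saturated, 4.5°C/km): ΔT = -4.5 × 1.2 = -5.4°C → T = -0.19°C
4200 → 0 m (dry descent, 9.7°C/km): ΔT = +9.7 × 4.2 = +40.74°C → T = 40.55°C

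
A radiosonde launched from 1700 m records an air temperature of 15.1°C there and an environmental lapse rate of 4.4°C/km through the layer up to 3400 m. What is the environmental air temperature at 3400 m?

From 1700 m to 3400 m (environmental): cools by 4.4 × 1.7 = 7.48°C, giving 7.62°C.

7.62°C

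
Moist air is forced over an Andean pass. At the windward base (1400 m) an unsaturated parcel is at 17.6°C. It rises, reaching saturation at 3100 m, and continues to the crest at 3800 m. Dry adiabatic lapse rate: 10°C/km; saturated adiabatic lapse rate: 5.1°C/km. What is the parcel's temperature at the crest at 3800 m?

1400 → 3100 m (dry, 10°C/km): ΔT = -10 × 1.7 = -17°C → T = 0.6°C
3100 → 3800 m (saturated, 5.1°C/km): ΔT = -5.1 × 0.7 = -3.57°C → T = -2.97°C

-2.97°C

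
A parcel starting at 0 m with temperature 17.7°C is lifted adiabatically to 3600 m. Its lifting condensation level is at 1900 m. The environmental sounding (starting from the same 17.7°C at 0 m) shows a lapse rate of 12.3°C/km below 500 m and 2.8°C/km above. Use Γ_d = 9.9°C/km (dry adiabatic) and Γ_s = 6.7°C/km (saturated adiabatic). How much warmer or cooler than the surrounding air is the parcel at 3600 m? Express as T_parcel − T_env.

Parcel:
  Dry to 1900 m: -9.9 × 1.9 km = -18.81°C, so T = -1.11°C.
  Saturated to 3600 m: -6.7 × 1.7 km = -11.39°C, so T = -12.5°C.
Environment:
  Environment, lower layer to 500 m: -12.3 × 0.5 km = -6.15°C, so T = 11.55°C.
  Environment, upper layer to 3600 m: -2.8 × 3.1 km = -8.68°C, so T = 2.87°C.
T_parcel − T_env = -12.5 − 2.87 = -15.37°C

-15.37°C (parcel cooler than environment)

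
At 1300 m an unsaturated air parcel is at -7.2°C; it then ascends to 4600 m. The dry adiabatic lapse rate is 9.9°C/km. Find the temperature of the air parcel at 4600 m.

Dry adiabatic to 4600 m: -9.9 × 3.3 km = -32.67°C, so T = -39.87°C.

-39.87°C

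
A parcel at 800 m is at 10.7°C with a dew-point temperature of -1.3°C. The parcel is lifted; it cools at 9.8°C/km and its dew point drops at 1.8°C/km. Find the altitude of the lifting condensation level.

T and T_d converge at 9.8 − 1.8 = 8°C per km
Height above start = (10.7 − (-1.3)) / 8 = 1.5 km
LCL altitude = 800 m + 1500 m = 2300 m

2300 m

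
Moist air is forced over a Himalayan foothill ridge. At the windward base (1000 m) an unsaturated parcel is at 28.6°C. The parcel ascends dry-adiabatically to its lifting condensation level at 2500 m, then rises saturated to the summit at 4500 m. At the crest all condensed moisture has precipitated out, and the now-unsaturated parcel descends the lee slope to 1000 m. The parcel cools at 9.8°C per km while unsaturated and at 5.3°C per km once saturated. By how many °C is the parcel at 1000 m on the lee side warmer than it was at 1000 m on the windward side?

+9°C

Dry to 2500 m: -9.8 × 1.5 km = -14.7°C, so T = 13.9°C.
Saturated to 4500 m: -5.3 × 2 km = -10.6°C, so T = 3.3°C.
Dry descent to 1000 m: +9.8 × 3.5 km = +34.3°C, so T = 37.6°C.
Net change vs windward start: 37.6 − 28.6 = +9°C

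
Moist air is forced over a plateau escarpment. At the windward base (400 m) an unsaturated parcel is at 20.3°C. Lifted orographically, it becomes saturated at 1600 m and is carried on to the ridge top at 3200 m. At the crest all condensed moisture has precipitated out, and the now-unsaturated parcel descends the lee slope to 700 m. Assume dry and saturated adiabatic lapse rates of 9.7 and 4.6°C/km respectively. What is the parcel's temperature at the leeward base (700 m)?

400 → 1600 m (dry, 9.7°C/km): ΔT = -9.7 × 1.2 = -11.64°C → T = 8.66°C
1600 → 3200 m (saturated, 4.6°C/km): ΔT = -4.6 × 1.6 = -7.36°C → T = 1.3°C
3200 → 700 m (dry descent, 9.7°C/km): ΔT = +9.7 × 2.5 = +24.25°C → T = 25.55°C

25.55°C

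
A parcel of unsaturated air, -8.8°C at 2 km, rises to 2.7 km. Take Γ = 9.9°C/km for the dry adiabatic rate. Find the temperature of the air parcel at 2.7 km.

2000 → 2700 m (dry adiabatic, 9.9°C/km): ΔT = -9.9 × 0.7 = -6.93°C → T = -15.73°C

-15.73°C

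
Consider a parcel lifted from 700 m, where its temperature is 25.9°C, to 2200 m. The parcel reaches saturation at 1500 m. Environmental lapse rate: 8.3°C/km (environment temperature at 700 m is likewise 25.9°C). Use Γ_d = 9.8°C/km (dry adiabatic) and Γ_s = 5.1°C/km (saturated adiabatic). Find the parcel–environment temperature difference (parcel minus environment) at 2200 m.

Parcel:
  Dry to 1500 m: -9.8 × 0.8 km = -7.84°C, so T = 18.06°C.
  Saturated to 2200 m: -5.1 × 0.7 km = -3.57°C, so T = 14.49°C.
Environment:
  Environment to 2200 m: -8.3 × 1.5 km = -12.45°C, so T = 13.45°C.
T_parcel − T_env = 14.49 − 13.45 = +1.04°C

+1.04°C (parcel warmer than environment)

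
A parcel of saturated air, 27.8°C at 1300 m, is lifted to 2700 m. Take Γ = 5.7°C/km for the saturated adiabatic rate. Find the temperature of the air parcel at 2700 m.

1300–2700 m, saturated adiabatic: Δz = 1.4 km ⇒ ΔT = -7.98°C; T = 19.82°C

19.82°C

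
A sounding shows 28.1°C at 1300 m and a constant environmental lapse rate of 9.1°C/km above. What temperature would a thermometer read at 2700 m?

15.36°C

Environmental to 2700 m: -9.1 × 1.4 km = -12.74°C, so T = 15.36°C.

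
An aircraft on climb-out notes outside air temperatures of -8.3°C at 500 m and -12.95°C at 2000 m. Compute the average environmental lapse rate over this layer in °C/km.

3.1°C/km

Γ = −ΔT/Δz = (-8.3 − (-12.95)) / (2000 − 500) m
  = 4.65°C / 1.5 km = 3.1°C/km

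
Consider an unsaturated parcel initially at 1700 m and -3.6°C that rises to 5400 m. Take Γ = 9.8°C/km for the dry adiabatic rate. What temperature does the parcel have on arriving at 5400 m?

From 1700 m to 5400 m (dry adiabatic): cools by 9.8 × 3.7 = 36.26°C, giving -39.86°C.

-39.86°C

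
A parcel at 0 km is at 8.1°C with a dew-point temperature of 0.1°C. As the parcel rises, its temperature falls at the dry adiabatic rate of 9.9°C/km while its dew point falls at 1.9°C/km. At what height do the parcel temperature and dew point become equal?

T and T_d converge at 9.9 − 1.9 = 8°C per km
Height above start = (8.1 − 0.1) / 8 = 1 km
LCL altitude = 0 m + 1000 m = 1000 m

1 km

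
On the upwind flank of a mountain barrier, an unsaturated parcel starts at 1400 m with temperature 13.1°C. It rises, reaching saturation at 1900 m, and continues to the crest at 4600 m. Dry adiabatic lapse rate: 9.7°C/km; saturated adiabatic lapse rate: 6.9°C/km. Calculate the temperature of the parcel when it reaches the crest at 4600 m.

1400–1900 m, dry: Δz = 0.5 km ⇒ ΔT = -4.85°C; T = 8.25°C
1900–4600 m, saturated: Δz = 2.7 km ⇒ ΔT = -18.63°C; T = -10.38°C

-10.38°C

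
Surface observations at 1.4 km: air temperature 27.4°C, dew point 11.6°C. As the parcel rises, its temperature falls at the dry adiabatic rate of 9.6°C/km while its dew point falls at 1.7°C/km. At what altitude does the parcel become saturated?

3.4 km

T and T_d converge at 9.6 − 1.7 = 7.9°C per km
Height above start = (27.4 − 11.6) / 7.9 = 2 km
LCL altitude = 1400 m + 2000 m = 3400 m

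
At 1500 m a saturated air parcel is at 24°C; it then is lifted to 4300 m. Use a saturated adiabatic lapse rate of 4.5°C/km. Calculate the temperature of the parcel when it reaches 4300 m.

11.4°C

Saturated adiabatic to 4300 m: -4.5 × 2.8 km = -12.6°C, so T = 11.4°C.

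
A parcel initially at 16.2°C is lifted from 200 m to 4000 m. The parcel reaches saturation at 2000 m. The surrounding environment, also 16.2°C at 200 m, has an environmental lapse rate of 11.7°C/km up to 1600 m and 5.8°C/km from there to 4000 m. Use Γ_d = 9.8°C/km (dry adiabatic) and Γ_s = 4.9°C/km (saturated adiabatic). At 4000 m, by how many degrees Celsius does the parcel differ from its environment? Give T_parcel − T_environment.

+2.86°C (parcel warmer than environment)

Parcel:
  200–2000 m, dry: Δz = 1.8 km ⇒ ΔT = -17.64°C; T = -1.44°C
  2000–4000 m, saturated: Δz = 2 km ⇒ ΔT = -9.8°C; T = -11.24°C
Environment:
  200–1600 m, environment, lower layer: Δz = 1.4 km ⇒ ΔT = -16.38°C; T = -0.18°C
  1600–4000 m, environment, upper layer: Δz = 2.4 km ⇒ ΔT = -13.92°C; T = -14.1°C
T_parcel − T_env = -11.24 − (-14.1) = +2.86°C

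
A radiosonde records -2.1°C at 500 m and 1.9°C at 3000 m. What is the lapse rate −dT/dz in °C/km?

Γ = −ΔT/Δz = (-2.1 − 1.9) / (3000 − 500) m
  = -4°C / 2.5 km = -1.6°C/km

-1.6°C/km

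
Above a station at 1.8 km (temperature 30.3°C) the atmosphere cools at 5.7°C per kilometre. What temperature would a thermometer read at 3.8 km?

From 1800 m to 3800 m (environmental): cools by 5.7 × 2 = 11.4°C, giving 18.9°C.

18.9°C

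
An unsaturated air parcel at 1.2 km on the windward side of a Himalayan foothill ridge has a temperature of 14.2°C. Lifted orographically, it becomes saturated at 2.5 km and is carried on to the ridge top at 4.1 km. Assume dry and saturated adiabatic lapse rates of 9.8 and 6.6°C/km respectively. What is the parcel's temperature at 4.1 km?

-9.1°C

Dry to 2500 m: -9.8 × 1.3 km = -12.74°C, so T = 1.46°C.
Saturated to 4100 m: -6.6 × 1.6 km = -10.56°C, so T = -9.1°C.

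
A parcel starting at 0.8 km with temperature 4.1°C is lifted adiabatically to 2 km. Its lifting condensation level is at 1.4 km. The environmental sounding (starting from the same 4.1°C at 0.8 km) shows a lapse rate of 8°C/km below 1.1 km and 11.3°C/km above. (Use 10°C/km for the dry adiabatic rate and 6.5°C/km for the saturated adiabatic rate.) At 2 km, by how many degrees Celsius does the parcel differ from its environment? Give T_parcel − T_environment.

+2.67°C (parcel warmer than environment)

Parcel:
  800–1400 m, dry: Δz = 0.6 km ⇒ ΔT = -6°C; T = -1.9°C
  1400–2000 m, saturated: Δz = 0.6 km ⇒ ΔT = -3.9°C; T = -5.8°C
Environment:
  800–1100 m, environment, lower layer: Δz = 0.3 km ⇒ ΔT = -2.4°C; T = 1.7°C
  1100–2000 m, environment, upper layer: Δz = 0.9 km ⇒ ΔT = -10.17°C; T = -8.47°C
T_parcel − T_env = -5.8 − (-8.47) = +2.67°C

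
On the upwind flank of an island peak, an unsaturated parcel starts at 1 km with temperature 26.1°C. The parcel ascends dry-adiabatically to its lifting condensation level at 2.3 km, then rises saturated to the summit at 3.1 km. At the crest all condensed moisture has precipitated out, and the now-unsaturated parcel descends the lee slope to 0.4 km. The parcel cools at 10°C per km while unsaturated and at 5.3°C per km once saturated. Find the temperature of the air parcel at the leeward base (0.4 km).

35.86°C

Dry to 2300 m: -10 × 1.3 km = -13°C, so T = 13.1°C.
Saturated to 3100 m: -5.3 × 0.8 km = -4.24°C, so T = 8.86°C.
Dry descent to 400 m: +10 × 2.7 km = +27°C, so T = 35.86°C.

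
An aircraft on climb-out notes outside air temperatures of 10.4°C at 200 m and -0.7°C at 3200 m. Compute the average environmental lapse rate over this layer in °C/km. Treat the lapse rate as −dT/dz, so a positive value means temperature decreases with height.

Γ = −ΔT/Δz = (10.4 − (-0.7)) / (3200 − 200) m
  = 11.1°C / 3 km = 3.7°C/km

3.7°C/km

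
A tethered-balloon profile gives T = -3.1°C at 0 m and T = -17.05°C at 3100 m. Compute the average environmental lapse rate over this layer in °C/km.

Γ = −ΔT/Δz = (-3.1 − (-17.05)) / (3100 − 0) m
  = 13.95°C / 3.1 km = 4.5°C/km

4.5°C/km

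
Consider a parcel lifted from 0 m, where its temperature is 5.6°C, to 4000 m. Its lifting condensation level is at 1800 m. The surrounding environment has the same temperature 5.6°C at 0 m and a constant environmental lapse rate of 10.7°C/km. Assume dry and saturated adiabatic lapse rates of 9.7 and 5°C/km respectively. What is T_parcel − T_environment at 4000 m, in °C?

+14.34°C (parcel warmer than environment)

Parcel:
  Dry to 1800 m: -9.7 × 1.8 km = -17.46°C, so T = -11.86°C.
  Saturated to 4000 m: -5 × 2.2 km = -11°C, so T = -22.86°C.
Environment:
  Environment to 4000 m: -10.7 × 4 km = -42.8°C, so T = -37.2°C.
T_parcel − T_env = -22.86 − (-37.2) = +14.34°C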